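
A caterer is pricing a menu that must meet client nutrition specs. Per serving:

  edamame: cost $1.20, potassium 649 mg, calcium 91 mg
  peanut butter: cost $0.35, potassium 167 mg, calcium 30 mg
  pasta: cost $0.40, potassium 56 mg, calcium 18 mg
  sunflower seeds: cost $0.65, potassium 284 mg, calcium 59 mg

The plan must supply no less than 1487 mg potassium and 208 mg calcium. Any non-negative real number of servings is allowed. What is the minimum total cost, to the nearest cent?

$2.75

A basic optimal solution has at most two foods positive. Try each food alone and each pair with both targets met exactly.
edamame only: max(1487/649, 208/91) = 2.291 servings → $2.75.
peanut butter only: max(1487/167, 208/30) = 8.904 servings → $3.12.
pasta only: max(1487/56, 208/18) = 26.55 servings → $10.62.
sunflower seeds only: max(1487/284, 208/59) = 5.236 servings → $3.40.
edamame + peanut butter with both targets exact would need a negative amount; discard.
edamame + pasta: the both-tight solution has a negative serving — not a feasible corner.
edamame + sunflower seeds: the both-tight solution has a negative serving — not a feasible corner.
peanut butter + pasta: the both-tight solution has a negative serving — not a feasible corner.
peanut butter + sunflower seeds: the both-tight solution has a negative serving — not a feasible corner.
pasta + sunflower seeds: intersection lies outside the first quadrant.
So the least-cost plan costs $2.75.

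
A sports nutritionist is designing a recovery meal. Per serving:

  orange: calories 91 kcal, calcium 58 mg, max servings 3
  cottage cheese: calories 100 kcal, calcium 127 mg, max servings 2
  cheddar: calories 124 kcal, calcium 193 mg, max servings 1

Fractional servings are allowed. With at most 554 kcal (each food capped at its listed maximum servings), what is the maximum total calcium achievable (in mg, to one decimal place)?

Calcium per kcal: cheddar 1.556, cottage cheese 1.27, orange 0.6374.
Take 1 serving of cheddar: uses 124 kcal, +193.0 mg calcium (running total 193.0 mg).
Take 2 servings of cottage cheese: uses 200 kcal, +254.0 mg calcium (running total 447.0 mg).
Take 2.527 servings of orange: uses 230 kcal, +146.6 mg calcium (running total 593.6 mg).
Filling greedily by calcium-per-kcal is optimal for one linear limit, giving 593.6 mg.

593.6 mg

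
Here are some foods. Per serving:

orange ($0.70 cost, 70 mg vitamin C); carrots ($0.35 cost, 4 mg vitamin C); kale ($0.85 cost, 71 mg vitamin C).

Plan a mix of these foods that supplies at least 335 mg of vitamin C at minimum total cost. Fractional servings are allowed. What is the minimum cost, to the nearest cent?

$3.35

Cost per mg of vitamin C: orange $0.0100, kale $0.0120, carrots $0.0875.
With no serving limits, use only orange: 335 mg / 70 mg = 4.786 servings × $0.70 = $3.35.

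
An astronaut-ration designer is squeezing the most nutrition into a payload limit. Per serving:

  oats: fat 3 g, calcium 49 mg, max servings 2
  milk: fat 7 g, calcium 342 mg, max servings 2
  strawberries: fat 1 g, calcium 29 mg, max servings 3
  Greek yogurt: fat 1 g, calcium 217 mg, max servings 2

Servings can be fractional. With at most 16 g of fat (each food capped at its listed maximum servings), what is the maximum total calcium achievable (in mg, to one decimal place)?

Calcium per g fat: Greek yogurt 217, milk 48.86, strawberries 29, oats 16.33.
Take 2 servings of Greek yogurt: uses 2 g fat, +434.0 mg calcium (running total 434.0 mg).
Take 2 servings of milk: uses 14 g fat, +684.0 mg calcium (running total 1118.0 mg).
Greedy by best ratio exhausts the fat allowance optimally: 1118.0 mg.

1118.0 mg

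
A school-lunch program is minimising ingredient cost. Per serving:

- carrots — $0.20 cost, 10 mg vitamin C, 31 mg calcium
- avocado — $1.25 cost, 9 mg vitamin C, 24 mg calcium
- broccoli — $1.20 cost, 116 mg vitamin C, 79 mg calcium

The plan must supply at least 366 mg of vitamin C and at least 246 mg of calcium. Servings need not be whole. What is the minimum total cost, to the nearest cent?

An LP optimum is at a vertex; with two nutrient constraints at most two foods are used. Check each candidate.
carrots only: max(366/10, 246/31) = 36.6 servings → $7.32.
avocado only: max(366/9, 246/24) = 40.67 servings → $50.83.
broccoli only: max(366/116, 246/79) = 3.155 servings → $3.79.
carrots + avocado with both targets exact would need a negative amount; discard.
carrots + broccoli: intersection lies outside the first quadrant.
avocado + broccoli: intersection lies outside the first quadrant.
The minimum over all feasible corners is $3.79.

$3.79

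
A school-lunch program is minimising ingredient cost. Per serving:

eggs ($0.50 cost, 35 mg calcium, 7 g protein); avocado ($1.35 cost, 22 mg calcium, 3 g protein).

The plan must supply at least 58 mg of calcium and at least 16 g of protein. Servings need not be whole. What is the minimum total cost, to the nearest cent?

$1.14

Compare the cost at each extreme point of the feasible region.
eggs only: max(58/35, 16/7) = 2.286 servings → $1.14.
avocado only: max(58/22, 16/3) = 5.333 servings → $7.20.
eggs + avocado: the both-tight solution has a negative serving — not a feasible corner.
The minimum over all feasible corners is $1.14.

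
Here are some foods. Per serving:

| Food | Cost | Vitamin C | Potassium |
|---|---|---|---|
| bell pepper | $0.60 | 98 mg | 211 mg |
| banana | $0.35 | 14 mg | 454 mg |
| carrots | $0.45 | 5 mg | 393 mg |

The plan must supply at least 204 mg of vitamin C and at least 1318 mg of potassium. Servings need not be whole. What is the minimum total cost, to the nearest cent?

With two linear requirements the optimum uses one or two foods; enumerate the corners.
bell pepper only: max(204/98, 1318/211) = 6.246 servings → $3.75.
banana only: max(204/14, 1318/454) = 14.57 servings → $5.10.
carrots only: max(204/5, 1318/393) = 40.8 servings → $18.36.
bell pepper + banana with both tight: 1.785 servings and 2.073 servings → $1.80.
bell pepper + carrots with both tight: 1.964 servings and 2.299 servings → $2.21.
banana + carrots: intersection lies outside the first quadrant.
So the least-cost plan costs $1.80.

$1.80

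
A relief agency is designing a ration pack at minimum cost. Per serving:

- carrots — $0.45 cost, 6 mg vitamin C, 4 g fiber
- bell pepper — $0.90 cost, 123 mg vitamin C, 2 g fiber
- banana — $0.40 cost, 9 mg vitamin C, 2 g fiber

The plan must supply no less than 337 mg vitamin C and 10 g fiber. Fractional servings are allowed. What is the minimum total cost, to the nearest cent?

$2.94

carrots only: max(337/6, 10/4) = 56.17 servings → $25.27.
bell pepper only: max(337/123, 10/2) = 5 servings → $4.50.
banana only: max(337/9, 10/2) = 37.44 servings → $14.98.
carrots + bell pepper with both tight: 1.158 servings and 2.683 servings → $2.94.
carrots + banana: the both-tight solution has a negative serving — not a feasible corner.
bell pepper + banana with both tight: 2.561 servings and 2.439 servings → $3.28.
Cheapest feasible corner: $2.94.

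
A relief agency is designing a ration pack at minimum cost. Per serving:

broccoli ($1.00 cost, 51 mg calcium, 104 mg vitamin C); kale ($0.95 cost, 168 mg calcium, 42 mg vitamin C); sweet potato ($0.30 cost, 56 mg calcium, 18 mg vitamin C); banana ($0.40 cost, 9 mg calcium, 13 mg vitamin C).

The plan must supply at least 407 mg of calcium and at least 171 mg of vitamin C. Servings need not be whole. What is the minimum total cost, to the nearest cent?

$2.51

Two binding constraints pin down two serving amounts, so the optimal mix uses at most two foods. The candidates are each food alone (scaled to the tighter of calcium/vitamin C) and each pair with both constraints tight.
broccoli only: max(407/51, 171/104) = 7.98 servings → $7.98.
kale only: max(407/168, 171/42) = 4.071 servings → $3.87.
sweet potato only: max(407/56, 171/18) = 9.5 servings → $2.85.
banana only: max(407/9, 171/13) = 45.22 servings → $18.09.
broccoli + kale with both tight: 0.7589 servings and 2.192 servings → $2.84.
broccoli + sweet potato with both tight: 0.4586 servings and 6.85 servings → $2.51.
broccoli + banana: intersection lies outside the first quadrant.
kale + sweet potato with both targets exact would need a negative amount; discard.
kale + banana with both tight: 2.078 servings and 6.442 servings → $4.55.
sweet potato + banana with both tight: 6.629 servings and 3.975 servings → $3.58.
The minimum over all feasible corners is $2.51.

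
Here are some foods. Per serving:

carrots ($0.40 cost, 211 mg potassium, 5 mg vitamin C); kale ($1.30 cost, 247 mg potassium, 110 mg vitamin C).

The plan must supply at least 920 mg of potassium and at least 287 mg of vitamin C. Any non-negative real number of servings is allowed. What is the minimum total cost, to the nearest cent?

$3.86

A basic optimal solution has at most two foods positive. Try each food alone and each pair with both targets met exactly.
carrots only: max(920/211, 287/5) = 57.4 servings → $22.96.
kale only: max(920/247, 287/110) = 3.725 servings → $4.84.
carrots + kale with both tight: 1.379 servings and 2.546 servings → $3.86.
So the least-cost plan costs $3.86.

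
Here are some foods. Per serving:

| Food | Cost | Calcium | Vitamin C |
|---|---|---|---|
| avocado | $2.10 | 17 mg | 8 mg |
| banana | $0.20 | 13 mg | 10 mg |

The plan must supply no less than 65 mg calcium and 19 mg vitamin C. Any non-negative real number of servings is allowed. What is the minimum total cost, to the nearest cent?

The cheapest plan sits at a corner of the feasible region — with two constraints it uses at most two foods.
avocado only: max(65/17, 19/8) = 3.824 servings → $8.03.
banana only: max(65/13, 19/10) = 5 servings → $1.00.
avocado + banana: the both-tight solution has a negative serving — not a feasible corner.
Cheapest feasible corner: $1.00.

$1.00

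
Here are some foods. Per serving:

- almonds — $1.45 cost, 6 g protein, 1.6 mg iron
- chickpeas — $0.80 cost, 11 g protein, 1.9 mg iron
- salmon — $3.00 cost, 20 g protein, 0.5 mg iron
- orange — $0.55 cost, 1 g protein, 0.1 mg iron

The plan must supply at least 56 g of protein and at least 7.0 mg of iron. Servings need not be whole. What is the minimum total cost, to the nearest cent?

$4.07

The cheapest plan sits at a corner of the feasible region — with two constraints it uses at most two foods.
almonds only: max(56/6, 7.0/1.6) = 9.333 servings → $13.53.
chickpeas only: max(56/11, 7.0/1.9) = 5.091 servings → $4.07.
salmon only: max(56/20, 7.0/0.5) = 14 servings → $42.00.
orange only: max(56/1, 7.0/0.1) = 70 servings → $38.50.
almonds + chickpeas with both targets exact would need a negative amount; discard.
almonds + salmon with both tight: 3.862 servings and 1.641 servings → $10.52.
almonds + orange with both tight: 1.4 servings and 47.6 servings → $28.21.
chickpeas + salmon with both tight: 3.446 servings and 0.9046 servings → $5.47.
chickpeas + orange with both tight: 1.75 servings and 36.75 servings → $21.61.
salmon + orange: intersection lies outside the first quadrant.
So the least-cost plan costs $4.07.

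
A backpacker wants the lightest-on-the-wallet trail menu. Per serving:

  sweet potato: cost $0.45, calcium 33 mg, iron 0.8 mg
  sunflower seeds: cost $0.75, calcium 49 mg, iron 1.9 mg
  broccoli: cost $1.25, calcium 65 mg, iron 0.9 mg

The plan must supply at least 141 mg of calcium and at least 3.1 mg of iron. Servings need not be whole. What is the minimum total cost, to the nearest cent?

A basic optimal solution has at most two foods positive. Try each food alone and each pair with both targets met exactly.
sweet potato only: max(141/33, 3.1/0.8) = 4.273 servings → $1.92.
sunflower seeds only: max(141/49, 3.1/1.9) = 2.878 servings → $2.16.
broccoli only: max(141/65, 3.1/0.9) = 3.444 servings → $4.31.
sweet potato + sunflower seeds: intersection lies outside the first quadrant.
sweet potato + broccoli with both tight: 3.345 servings and 0.4709 servings → $2.09.
sunflower seeds + broccoli with both tight: 0.9395 servings and 1.461 servings → $2.53.
The minimum over all feasible corners is $1.92.

$1.92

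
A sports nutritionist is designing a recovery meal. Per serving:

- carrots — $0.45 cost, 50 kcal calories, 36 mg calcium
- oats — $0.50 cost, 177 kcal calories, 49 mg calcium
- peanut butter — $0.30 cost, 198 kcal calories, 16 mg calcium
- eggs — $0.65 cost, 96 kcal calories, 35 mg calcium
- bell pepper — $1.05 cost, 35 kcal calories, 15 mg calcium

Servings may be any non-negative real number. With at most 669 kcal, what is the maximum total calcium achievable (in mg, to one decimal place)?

Calcium per kcal: carrots 0.72, bell pepper 0.4286, eggs 0.3646, oats 0.2768, peanut butter 0.08081.
With no serving limits, spend the whole calories allowance on carrots: 669 kcal / 50 kcal × 36 mg = 481.7 mg.

481.7 mg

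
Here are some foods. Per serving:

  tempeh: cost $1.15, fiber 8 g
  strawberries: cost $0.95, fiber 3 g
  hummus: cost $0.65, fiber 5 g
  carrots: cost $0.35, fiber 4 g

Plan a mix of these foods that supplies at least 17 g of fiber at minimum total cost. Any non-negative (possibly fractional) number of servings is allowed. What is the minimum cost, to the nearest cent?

$1.49

Cost per g of fiber: carrots $0.0875, hummus $0.1300, tempeh $0.1437, strawberries $0.3167.
With no serving limits, use only carrots: 17 g / 4 g = 4.25 servings × $0.35 = $1.49.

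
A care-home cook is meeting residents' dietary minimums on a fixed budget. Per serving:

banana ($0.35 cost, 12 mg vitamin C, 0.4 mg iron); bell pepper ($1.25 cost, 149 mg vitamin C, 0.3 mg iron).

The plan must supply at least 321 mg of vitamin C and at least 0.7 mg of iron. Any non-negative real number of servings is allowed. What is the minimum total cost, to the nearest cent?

Compare the cost at each extreme point of the feasible region.
banana only: max(321/12, 0.7/0.4) = 26.75 servings → $9.36.
bell pepper only: max(321/149, 0.7/0.3) = 2.333 servings → $2.92.
banana + bell pepper with both tight: 0.1429 servings and 2.143 servings → $2.73.
The minimum over all feasible corners is $2.73.

$2.73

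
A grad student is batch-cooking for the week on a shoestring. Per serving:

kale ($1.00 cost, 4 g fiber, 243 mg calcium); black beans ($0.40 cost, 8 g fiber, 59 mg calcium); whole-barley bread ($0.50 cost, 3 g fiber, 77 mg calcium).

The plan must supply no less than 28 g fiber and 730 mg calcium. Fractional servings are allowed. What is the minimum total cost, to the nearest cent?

$3.36

With two linear requirements the optimum uses one or two foods; enumerate the corners.
kale only: max(28/4, 730/243) = 7 servings → $7.00.
black beans only: max(28/8, 730/59) = 12.37 servings → $4.95.
whole-barley bread only: max(28/3, 730/77) = 9.481 servings → $4.74.
kale + black beans with both tight: 2.452 servings and 2.274 servings → $3.36.
kale + whole-barley bread with both tight: 0.08076 servings and 9.226 servings → $4.69.
black beans + whole-barley bread with both targets exact would need a negative amount; discard.
The minimum over all feasible corners is $3.36.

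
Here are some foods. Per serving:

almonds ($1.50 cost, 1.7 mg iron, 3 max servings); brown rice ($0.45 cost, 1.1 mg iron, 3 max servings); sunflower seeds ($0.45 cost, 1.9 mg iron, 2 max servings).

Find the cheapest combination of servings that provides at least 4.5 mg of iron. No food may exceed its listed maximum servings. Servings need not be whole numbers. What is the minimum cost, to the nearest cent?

$1.19

Cost per mg of iron: sunflower seeds $0.2368, brown rice $0.4091, almonds $0.8824.
Take 2 servings of sunflower seeds: +3.8 mg iron for $0.90 (total $0.90, still need 0.7 mg).
Take 0.6364 servings of brown rice: +0.7 mg iron for $0.29 (total $1.19, still need 0.0 mg).
Filling from the cheapest source first is optimal under one linear minimum: $1.19.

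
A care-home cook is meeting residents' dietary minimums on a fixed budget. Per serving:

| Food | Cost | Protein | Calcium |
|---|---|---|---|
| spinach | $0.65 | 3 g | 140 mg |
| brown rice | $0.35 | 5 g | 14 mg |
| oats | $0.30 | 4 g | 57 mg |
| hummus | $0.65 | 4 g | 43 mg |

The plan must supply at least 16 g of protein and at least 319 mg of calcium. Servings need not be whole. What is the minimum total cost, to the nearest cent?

A basic optimal solution has at most two foods positive. Try each food alone and each pair with both targets met exactly.
spinach only: max(16/3, 319/140) = 5.333 servings → $3.47.
brown rice only: max(16/5, 319/14) = 22.79 servings → $7.97.
oats only: max(16/4, 319/57) = 5.596 servings → $1.68.
hummus only: max(16/4, 319/43) = 7.419 servings → $4.82.
spinach + brown rice with both tight: 2.084 servings and 1.95 servings → $2.04.
spinach + oats with both tight: 0.9357 servings and 3.298 servings → $1.60.
spinach + hummus with both tight: 1.364 servings and 2.977 servings → $2.82.
brown rice + oats with both targets exact would need a negative amount; discard.
brown rice + hummus: the both-tight solution has a negative serving — not a feasible corner.
oats + hummus with both targets exact would need a negative amount; discard.
Cheapest feasible corner: $1.60.

$1.60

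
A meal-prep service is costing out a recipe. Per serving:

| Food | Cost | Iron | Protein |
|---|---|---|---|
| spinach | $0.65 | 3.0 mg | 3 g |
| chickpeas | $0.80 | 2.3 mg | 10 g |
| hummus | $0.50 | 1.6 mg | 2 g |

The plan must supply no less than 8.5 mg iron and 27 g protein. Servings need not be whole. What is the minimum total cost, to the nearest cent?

Compare the cost at each extreme point of the feasible region.
spinach only: max(8.5/3.0, 27/3) = 9 servings → $5.85.
chickpeas only: max(8.5/2.3, 27/10) = 3.696 servings → $2.96.
hummus only: max(8.5/1.6, 27/2) = 13.5 servings → $6.75.
spinach + chickpeas with both tight: 0.9913 servings and 2.403 servings → $2.57.
spinach + hummus: intersection lies outside the first quadrant.
chickpeas + hummus with both tight: 2.298 servings and 2.009 servings → $2.84.
Cheapest feasible corner: $2.57.

$2.57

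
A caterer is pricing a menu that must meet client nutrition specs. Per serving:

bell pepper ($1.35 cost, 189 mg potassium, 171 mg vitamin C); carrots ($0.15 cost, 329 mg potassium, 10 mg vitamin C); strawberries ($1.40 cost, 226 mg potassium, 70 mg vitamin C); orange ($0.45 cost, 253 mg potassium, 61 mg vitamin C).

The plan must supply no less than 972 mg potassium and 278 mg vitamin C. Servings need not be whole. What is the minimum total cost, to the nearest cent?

Minimising a linear cost over {potassium ≥ 972, vitamin C ≥ 278, servings ≥ 0} — the optimum is at a vertex, using one or two foods.
bell pepper only: max(972/189, 278/171) = 5.143 servings → $6.94.
carrots only: max(972/329, 278/10) = 27.8 servings → $4.17.
strawberries only: max(972/226, 278/70) = 4.301 servings → $6.02.
orange only: max(972/253, 278/61) = 4.557 servings → $2.05.
bell pepper + carrots with both tight: 1.503 servings and 2.091 servings → $2.34.
bell pepper + strawberries: the both-tight solution has a negative serving — not a feasible corner.
bell pepper + orange with both tight: 0.348 servings and 3.582 servings → $2.08.
carrots + strawberries with both tight: 0.2509 servings and 3.936 servings → $5.55.
carrots + orange with both targets exact would need a negative amount; discard.
strawberries + orange with both tight: 2.814 servings and 1.328 servings → $4.54.
Cheapest feasible corner: $2.05.

$2.05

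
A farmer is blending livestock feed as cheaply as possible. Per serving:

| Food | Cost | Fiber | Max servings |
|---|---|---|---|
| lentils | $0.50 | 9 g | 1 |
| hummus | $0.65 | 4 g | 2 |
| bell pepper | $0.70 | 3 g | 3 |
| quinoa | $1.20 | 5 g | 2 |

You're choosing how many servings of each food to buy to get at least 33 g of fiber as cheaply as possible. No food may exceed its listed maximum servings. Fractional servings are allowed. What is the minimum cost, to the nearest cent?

Cost per g of fiber: lentils $0.0556, hummus $0.1625, bell pepper $0.2333, quinoa $0.2400.
Take 1 serving of lentils: +9.0 g fiber for $0.50 (total $0.50, still need 24.0 g).
Take 2 servings of hummus: +8.0 g fiber for $1.30 (total $1.80, still need 16.0 g).
Take 3 servings of bell pepper: +9.0 g fiber for $2.10 (total $3.90, still need 7.0 g).
Take 1.4 servings of quinoa: +7.0 g fiber for $1.68 (total $5.58, still need 0.0 g).
Filling from the cheapest source first is optimal under one linear minimum: $5.58.

$5.58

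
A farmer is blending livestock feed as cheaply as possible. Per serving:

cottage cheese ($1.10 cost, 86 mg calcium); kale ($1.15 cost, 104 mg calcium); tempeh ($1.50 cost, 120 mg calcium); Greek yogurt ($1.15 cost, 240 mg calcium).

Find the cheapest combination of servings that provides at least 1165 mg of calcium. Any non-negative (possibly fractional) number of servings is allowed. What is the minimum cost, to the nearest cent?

$5.58

Cost per mg of calcium: Greek yogurt $0.0048, kale $0.0111, tempeh $0.0125, cottage cheese $0.0128.
With no serving limits, use only Greek yogurt: 1165 mg / 240 mg = 4.854 servings × $1.15 = $5.58.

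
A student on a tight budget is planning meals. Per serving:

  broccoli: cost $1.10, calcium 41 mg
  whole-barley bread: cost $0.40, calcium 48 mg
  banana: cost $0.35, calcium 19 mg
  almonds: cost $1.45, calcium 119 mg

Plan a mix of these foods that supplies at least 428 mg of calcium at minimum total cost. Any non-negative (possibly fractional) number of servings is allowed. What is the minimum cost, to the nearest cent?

Cost per mg of calcium: whole-barley bread $0.0083, almonds $0.0122, banana $0.0184, broccoli $0.0268.
With no serving limits, use only whole-barley bread: 428 mg / 48 mg = 8.917 servings × $0.40 = $3.57.

$3.57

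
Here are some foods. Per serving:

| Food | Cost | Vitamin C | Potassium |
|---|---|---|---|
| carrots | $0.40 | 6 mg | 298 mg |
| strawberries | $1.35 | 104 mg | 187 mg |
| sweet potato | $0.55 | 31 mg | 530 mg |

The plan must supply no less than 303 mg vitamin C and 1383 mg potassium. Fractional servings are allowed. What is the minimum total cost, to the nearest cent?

At the optimum either one food covers both requirements or two foods hit both targets exactly; no other combination can be cheaper.
carrots only: max(303/6, 1383/298) = 50.5 servings → $20.20.
strawberries only: max(303/104, 1383/187) = 7.396 servings → $9.98.
sweet potato only: max(303/31, 1383/530) = 9.774 servings → $5.38.
carrots + strawberries with both tight: 2.918 servings and 2.745 servings → $4.87.
carrots + sweet potato with both targets exact would need a negative amount; discard.
strawberries + sweet potato with both tight: 2.387 servings and 1.767 servings → $4.19.
Cheapest feasible corner: $4.19.

$4.19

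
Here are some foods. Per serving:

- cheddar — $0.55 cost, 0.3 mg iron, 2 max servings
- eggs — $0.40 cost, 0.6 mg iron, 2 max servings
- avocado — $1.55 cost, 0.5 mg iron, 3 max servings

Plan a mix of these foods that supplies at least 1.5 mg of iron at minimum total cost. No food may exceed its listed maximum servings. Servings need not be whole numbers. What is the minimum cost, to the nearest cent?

$1.35

Cost per mg of iron: eggs $0.6667, cheddar $1.8333, avocado $3.1000.
Take 2 servings of eggs: +1.2 mg iron for $0.80 (total $0.80, still need 0.3 mg).
Take 1 serving of cheddar: +0.3 mg iron for $0.55 (total $1.35, still need 0.0 mg).
Greedy by cheapest-per-mg is optimal for a single linear constraint, so the minimum cost is $1.35.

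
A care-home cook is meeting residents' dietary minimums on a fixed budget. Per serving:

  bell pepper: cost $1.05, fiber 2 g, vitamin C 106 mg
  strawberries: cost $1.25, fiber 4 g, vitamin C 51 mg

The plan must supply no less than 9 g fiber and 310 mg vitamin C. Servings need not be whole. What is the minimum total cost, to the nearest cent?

An LP optimum is at a vertex; with two nutrient constraints at most two foods are used. Check each candidate.
bell pepper only: max(9/2, 310/106) = 4.5 servings → $4.72.
strawberries only: max(9/4, 310/51) = 6.078 servings → $7.60.
bell pepper + strawberries with both tight: 2.425 servings and 1.037 servings → $3.84.
Cheapest feasible corner: $3.84.

$3.84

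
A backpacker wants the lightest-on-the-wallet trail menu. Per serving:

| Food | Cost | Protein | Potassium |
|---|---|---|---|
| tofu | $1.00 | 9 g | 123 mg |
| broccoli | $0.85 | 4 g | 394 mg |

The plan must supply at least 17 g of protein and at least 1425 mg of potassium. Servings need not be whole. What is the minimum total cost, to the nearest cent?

Two binding constraints pin down two serving amounts, so the optimal mix uses at most two foods. The candidates are each food alone (scaled to the tighter of protein/potassium) and each pair with both constraints tight.
tofu only: max(17/9, 1425/123) = 11.59 servings → $11.59.
broccoli only: max(17/4, 1425/394) = 4.25 servings → $3.61.
tofu + broccoli with both tight: 0.3268 servings and 3.515 servings → $3.31.
So the least-cost plan costs $3.31.

$3.31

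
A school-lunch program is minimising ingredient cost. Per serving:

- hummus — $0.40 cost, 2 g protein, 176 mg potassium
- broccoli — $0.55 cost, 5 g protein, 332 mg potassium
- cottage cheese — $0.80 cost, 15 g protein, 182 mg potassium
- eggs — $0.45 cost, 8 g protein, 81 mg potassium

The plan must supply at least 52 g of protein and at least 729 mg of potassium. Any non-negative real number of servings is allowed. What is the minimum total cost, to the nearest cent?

$2.88

Compare the cost at each extreme point of the feasible region.
hummus only: max(52/2, 729/176) = 26 servings → $10.40.
broccoli only: max(52/5, 729/332) = 10.4 servings → $5.72.
cottage cheese only: max(52/15, 729/182) = 4.005 servings → $3.20.
eggs only: max(52/8, 729/81) = 9 servings → $4.05.
hummus + broccoli with both targets exact would need a negative amount; discard.
hummus + cottage cheese with both tight: 0.6463 servings and 3.38 servings → $2.96.
hummus + eggs with both tight: 1.3 servings and 6.175 servings → $3.30.
broccoli + cottage cheese with both tight: 0.3614 servings and 3.346 servings → $2.88.
broccoli + eggs with both tight: 0.7197 servings and 6.05 servings → $3.12.
cottage cheese + eggs: the both-tight solution has a negative serving — not a feasible corner.
So the least-cost plan costs $2.88.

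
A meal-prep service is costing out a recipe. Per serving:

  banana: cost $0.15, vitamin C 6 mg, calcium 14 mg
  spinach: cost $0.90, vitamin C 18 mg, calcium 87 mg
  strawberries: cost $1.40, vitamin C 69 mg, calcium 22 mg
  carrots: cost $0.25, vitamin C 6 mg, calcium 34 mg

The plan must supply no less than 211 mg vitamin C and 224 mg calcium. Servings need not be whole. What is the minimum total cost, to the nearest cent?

Compare the cost at each extreme point of the feasible region.
banana only: max(211/6, 224/14) = 35.17 servings → $5.28.
spinach only: max(211/18, 224/87) = 11.72 servings → $10.55.
strawberries only: max(211/69, 224/22) = 10.18 servings → $14.25.
carrots only: max(211/6, 224/34) = 35.17 servings → $8.79.
banana + spinach: intersection lies outside the first quadrant.
banana + strawberries with both tight: 12.97 servings and 1.93 servings → $4.65.
banana + carrots: the both-tight solution has a negative serving — not a feasible corner.
spinach + strawberries with both tight: 1.929 servings and 2.555 servings → $5.31.
spinach + carrots: the both-tight solution has a negative serving — not a feasible corner.
strawberries + carrots with both tight: 2.633 servings and 4.884 servings → $4.91.
Cheapest feasible corner: $4.65.

$4.65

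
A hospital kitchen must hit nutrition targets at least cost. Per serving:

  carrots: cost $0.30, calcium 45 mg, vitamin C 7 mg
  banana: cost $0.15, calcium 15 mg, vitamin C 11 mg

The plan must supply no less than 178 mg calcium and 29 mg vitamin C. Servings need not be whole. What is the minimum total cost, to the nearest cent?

$1.19

With two linear requirements the optimum uses one or two foods; enumerate the corners.
carrots only: max(178/45, 29/7) = 4.143 servings → $1.24.
banana only: max(178/15, 29/11) = 11.87 servings → $1.78.
carrots + banana with both tight: 3.905 servings and 0.1513 servings → $1.19.
The minimum over all feasible corners is $1.19.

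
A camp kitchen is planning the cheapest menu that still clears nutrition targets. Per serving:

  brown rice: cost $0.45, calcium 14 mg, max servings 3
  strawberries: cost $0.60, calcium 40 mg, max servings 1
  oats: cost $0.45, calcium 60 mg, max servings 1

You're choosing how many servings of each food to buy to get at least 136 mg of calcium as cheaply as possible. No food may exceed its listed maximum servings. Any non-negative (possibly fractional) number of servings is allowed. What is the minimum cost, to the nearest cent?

Cost per mg of calcium: oats $0.0075, strawberries $0.0150, brown rice $0.0321.
Take 1 serving of oats: +60.0 mg calcium for $0.45 (total $0.45, still need 76.0 mg).
Take 1 serving of strawberries: +40.0 mg calcium for $0.60 (total $1.05, still need 36.0 mg).
Take 2.571 servings of brown rice: +36.0 mg calcium for $1.16 (total $2.21, still need 0.0 mg).
Filling from the cheapest source first is optimal under one linear minimum: $2.21.

$2.21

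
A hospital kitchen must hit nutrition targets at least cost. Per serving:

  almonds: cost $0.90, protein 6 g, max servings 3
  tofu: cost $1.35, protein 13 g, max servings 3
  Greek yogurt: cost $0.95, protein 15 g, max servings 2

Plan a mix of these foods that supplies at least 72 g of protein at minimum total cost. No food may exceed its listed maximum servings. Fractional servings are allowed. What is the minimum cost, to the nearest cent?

$6.40

Cost per g of protein: Greek yogurt $0.0633, tofu $0.1038, almonds $0.1500.
Take 2 servings of Greek yogurt: +30.0 g protein for $1.90 (total $1.90, still need 42.0 g).
Take 3 servings of tofu: +39.0 g protein for $4.05 (total $5.95, still need 3.0 g).
Take 0.5 servings of almonds: +3.0 g protein for $0.45 (total $6.40, still need 0.0 g).
Greedy by cheapest-per-g is optimal for a single linear constraint, so the minimum cost is $6.40.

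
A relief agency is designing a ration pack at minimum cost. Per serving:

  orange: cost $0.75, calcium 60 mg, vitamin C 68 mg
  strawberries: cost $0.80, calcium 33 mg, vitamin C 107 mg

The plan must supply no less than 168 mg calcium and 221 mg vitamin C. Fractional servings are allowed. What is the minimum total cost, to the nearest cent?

This is a tiny linear program; its minimum lies at a vertex of the feasible set. List the vertices and price them.
orange only: max(168/60, 221/68) = 3.25 servings → $2.44.
strawberries only: max(168/33, 221/107) = 5.091 servings → $4.07.
orange + strawberries with both tight: 2.558 servings and 0.4397 servings → $2.27.
The minimum over all feasible corners is $2.27.

$2.27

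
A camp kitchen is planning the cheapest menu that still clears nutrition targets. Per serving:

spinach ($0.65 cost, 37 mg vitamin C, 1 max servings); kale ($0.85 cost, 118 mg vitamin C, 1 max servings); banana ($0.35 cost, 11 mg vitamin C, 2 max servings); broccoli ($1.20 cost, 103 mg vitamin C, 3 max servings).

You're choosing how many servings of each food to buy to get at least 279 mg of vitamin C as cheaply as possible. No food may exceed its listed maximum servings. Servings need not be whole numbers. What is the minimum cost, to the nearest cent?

Cost per mg of vitamin C: kale $0.0072, broccoli $0.0117, spinach $0.0176, banana $0.0318.
Take 1 serving of kale: +118.0 mg vitamin C for $0.85 (total $0.85, still need 161.0 mg).
Take 1.563 servings of broccoli: +161.0 mg vitamin C for $1.88 (total $2.73, still need 0.0 mg).
Greedy by cheapest-per-mg is optimal for a single linear constraint, so the minimum cost is $2.73.

$2.73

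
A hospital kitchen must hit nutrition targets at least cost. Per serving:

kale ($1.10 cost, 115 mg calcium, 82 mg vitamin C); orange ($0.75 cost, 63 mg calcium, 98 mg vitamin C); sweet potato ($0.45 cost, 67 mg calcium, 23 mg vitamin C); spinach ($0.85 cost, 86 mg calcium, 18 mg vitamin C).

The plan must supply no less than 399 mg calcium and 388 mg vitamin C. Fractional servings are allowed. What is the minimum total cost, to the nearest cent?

$3.75

A basic optimal solution has at most two foods positive. Try each food alone and each pair with both targets met exactly.
kale only: max(399/115, 388/82) = 4.732 servings → $5.20.
orange only: max(399/63, 388/98) = 6.333 servings → $4.75.
sweet potato only: max(399/67, 388/23) = 16.87 servings → $7.59.
spinach only: max(399/86, 388/18) = 21.56 servings → $18.32.
kale + orange with both tight: 2.401 servings and 1.95 servings → $4.10.
kale + sweet potato: the both-tight solution has a negative serving — not a feasible corner.
kale + spinach: intersection lies outside the first quadrant.
orange + sweet potato with both tight: 3.287 servings and 2.865 servings → $3.75.
orange + spinach with both tight: 3.59 servings and 2.01 servings → $4.40.
sweet potato + spinach: intersection lies outside the first quadrant.
Cheapest feasible corner: $3.75.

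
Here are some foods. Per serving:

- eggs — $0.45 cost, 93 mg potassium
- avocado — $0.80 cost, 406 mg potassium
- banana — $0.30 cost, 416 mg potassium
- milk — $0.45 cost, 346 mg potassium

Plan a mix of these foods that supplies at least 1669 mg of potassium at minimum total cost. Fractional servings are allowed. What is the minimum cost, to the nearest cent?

$1.20

Cost per mg of potassium: banana $0.0007, milk $0.0013, avocado $0.0020, eggs $0.0048.
With no serving limits, use only banana: 1669 mg / 416 mg = 4.012 servings × $0.30 = $1.20.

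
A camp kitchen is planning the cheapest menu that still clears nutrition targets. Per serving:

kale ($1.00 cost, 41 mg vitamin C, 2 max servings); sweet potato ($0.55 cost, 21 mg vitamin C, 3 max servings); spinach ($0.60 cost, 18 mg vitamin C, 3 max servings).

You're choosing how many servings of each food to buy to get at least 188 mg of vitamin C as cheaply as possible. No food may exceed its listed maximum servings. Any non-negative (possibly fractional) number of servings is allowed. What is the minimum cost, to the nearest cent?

Cost per mg of vitamin C: kale $0.0244, sweet potato $0.0262, spinach $0.0333.
Take 2 servings of kale: +82.0 mg vitamin C for $2.00 (total $2.00, still need 106.0 mg).
Take 3 servings of sweet potato: +63.0 mg vitamin C for $1.65 (total $3.65, still need 43.0 mg).
Take 2.389 servings of spinach: +43.0 mg vitamin C for $1.43 (total $5.08, still need 0.0 mg).
Greedy by cheapest-per-mg is optimal for a single linear constraint, so the minimum cost is $5.08.

$5.08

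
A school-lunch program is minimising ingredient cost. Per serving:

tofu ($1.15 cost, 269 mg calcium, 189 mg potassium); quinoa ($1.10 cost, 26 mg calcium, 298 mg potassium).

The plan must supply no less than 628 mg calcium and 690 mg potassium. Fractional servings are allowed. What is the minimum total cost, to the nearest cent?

$3.56

For a min-cost LP with two ≥-constraints, a basic feasible solution has at most two positive variables.
tofu only: max(628/269, 690/189) = 3.651 servings → $4.20.
quinoa only: max(628/26, 690/298) = 24.15 servings → $26.57.
tofu + quinoa with both tight: 2.249 servings and 0.8893 servings → $3.56.
Cheapest feasible corner: $3.56.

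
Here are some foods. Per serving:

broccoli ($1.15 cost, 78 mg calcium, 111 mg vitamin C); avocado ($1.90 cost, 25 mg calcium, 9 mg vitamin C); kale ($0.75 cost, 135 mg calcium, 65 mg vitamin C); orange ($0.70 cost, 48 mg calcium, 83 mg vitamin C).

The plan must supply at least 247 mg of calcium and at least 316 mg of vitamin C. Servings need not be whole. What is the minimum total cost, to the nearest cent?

$2.80

Two binding constraints pin down two serving amounts, so the optimal mix uses at most two foods. The candidates are each food alone (scaled to the tighter of calcium/vitamin C) and each pair with both constraints tight.
broccoli only: max(247/78, 316/111) = 3.167 servings → $3.64.
avocado only: max(247/25, 316/9) = 35.11 servings → $66.71.
kale only: max(247/135, 316/65) = 4.862 servings → $3.65.
orange only: max(247/48, 316/83) = 5.146 servings → $3.60.
broccoli + avocado with both tight: 2.739 servings and 1.336 servings → $5.69.
broccoli + kale with both tight: 2.683 servings and 0.2793 servings → $3.30.
broccoli + orange: the both-tight solution has a negative serving — not a feasible corner.
avocado + kale: intersection lies outside the first quadrant.
avocado + orange with both tight: 3.246 servings and 3.455 servings → $8.59.
kale + orange with both tight: 0.6596 servings and 3.291 servings → $2.80.
The minimum over all feasible corners is $2.80.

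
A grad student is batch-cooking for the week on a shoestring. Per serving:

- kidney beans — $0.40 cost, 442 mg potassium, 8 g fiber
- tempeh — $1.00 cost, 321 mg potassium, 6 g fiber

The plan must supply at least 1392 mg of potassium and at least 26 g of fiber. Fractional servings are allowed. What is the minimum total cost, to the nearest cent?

$1.30

Check every corner: each single food scaled to meet both minima, and each pair solved so both constraints bind.
kidney beans only: max(1392/442, 26/8) = 3.25 servings → $1.30.
tempeh only: max(1392/321, 26/6) = 4.336 servings → $4.34.
kidney beans + tempeh with both tight: 0.07143 servings and 4.238 servings → $4.27.
So the least-cost plan costs $1.30.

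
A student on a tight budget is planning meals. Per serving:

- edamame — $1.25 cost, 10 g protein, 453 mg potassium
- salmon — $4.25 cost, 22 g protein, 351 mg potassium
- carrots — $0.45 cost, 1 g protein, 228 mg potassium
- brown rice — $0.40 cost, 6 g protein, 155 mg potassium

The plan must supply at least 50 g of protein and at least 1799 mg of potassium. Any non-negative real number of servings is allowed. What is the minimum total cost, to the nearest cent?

$4.30

With two linear requirements the optimum uses one or two foods; enumerate the corners.
edamame only: max(50/10, 1799/453) = 5 servings → $6.25.
salmon only: max(50/22, 1799/351) = 5.125 servings → $21.78.
carrots only: max(50/1, 1799/228) = 50 servings → $22.50.
brown rice only: max(50/6, 1799/155) = 11.61 servings → $4.64.
edamame + salmon with both tight: 3.412 servings and 0.7218 servings → $7.33.
edamame + carrots: the both-tight solution has a negative serving — not a feasible corner.
edamame + brown rice with both tight: 2.606 servings and 3.99 servings → $4.85.
salmon + carrots with both tight: 2.058 servings and 4.722 servings → $10.87.
salmon + brown rice: the both-tight solution has a negative serving — not a feasible corner.
carrots + brown rice with both tight: 2.509 servings and 7.915 servings → $4.30.
The minimum over all feasible corners is $4.30.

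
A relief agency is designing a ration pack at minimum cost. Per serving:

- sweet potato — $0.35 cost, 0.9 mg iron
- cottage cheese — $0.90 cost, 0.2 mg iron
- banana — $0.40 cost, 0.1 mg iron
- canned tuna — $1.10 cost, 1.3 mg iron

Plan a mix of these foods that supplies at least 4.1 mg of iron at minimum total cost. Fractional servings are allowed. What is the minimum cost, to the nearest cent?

$1.59

Cost per mg of iron: sweet potato $0.3889, canned tuna $0.8462, banana $4.0000, cottage cheese $4.5000.
With no serving limits, use only sweet potato: 4.1 mg / 0.9 mg = 4.556 servings × $0.35 = $1.59.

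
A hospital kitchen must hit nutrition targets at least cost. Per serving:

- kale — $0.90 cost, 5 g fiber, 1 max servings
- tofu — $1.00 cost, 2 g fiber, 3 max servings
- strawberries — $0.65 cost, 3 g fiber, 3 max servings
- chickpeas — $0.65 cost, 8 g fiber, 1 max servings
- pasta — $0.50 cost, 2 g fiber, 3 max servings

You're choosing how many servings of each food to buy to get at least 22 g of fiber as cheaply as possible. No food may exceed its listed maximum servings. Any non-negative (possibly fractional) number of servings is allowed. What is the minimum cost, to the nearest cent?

$3.50

Cost per g of fiber: chickpeas $0.0813, kale $0.1800, strawberries $0.2167, pasta $0.2500, tofu $0.5000.
Take 1 serving of chickpeas: +8.0 g fiber for $0.65 (total $0.65, still need 14.0 g).
Take 1 serving of kale: +5.0 g fiber for $0.90 (total $1.55, still need 9.0 g).
Take 3 servings of strawberries: +9.0 g fiber for $1.95 (total $3.50, still need 0.0 g).
Filling from the cheapest source first is optimal under one linear minimum: $3.50.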